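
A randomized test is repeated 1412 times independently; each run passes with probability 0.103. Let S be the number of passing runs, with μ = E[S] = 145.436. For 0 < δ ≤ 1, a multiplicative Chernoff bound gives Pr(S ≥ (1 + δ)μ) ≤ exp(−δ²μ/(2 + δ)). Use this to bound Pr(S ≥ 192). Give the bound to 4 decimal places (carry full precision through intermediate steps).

0.0016

Write 192 = (1 + δ)μ, so δ = 192/145.436 − 1 = 0.3201683…
Then the exponent is δ²μ/(2 + δ) = (192 − μ)² / (μ·(2 + δ)) = 6.425533.
Bound = exp(−6.425533) = 0.00162.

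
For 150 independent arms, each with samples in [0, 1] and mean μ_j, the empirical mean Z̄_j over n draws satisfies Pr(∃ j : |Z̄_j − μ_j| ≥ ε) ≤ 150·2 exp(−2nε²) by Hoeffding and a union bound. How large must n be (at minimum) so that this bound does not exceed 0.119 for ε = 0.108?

Need 2·150·exp(−2nε²) ≤ 0.119, i.e. exp(−2nε²) ≤ 0.119/300.
So 2nε² ≥ ln(300/0.119) = 7.832414.
Hence n ≥ 7.832414/(2·0.108²) = 335.752.
The smallest integer n is 336.

336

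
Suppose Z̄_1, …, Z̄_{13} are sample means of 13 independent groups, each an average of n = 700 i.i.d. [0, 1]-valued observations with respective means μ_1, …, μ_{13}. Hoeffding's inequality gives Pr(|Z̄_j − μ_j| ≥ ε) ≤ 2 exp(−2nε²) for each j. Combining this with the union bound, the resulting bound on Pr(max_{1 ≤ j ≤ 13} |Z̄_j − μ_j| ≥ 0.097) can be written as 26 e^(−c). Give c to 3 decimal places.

13.173

Union bound over the 13 events: Pr(max_{1 ≤ j ≤ 13} |Z̄_j − μ_j| ≥ 0.097) ≤ 13·2·exp(−2nε²) = 26 exp(−2·700·0.097²).
So c = 2·700·0.097² = 13.1726.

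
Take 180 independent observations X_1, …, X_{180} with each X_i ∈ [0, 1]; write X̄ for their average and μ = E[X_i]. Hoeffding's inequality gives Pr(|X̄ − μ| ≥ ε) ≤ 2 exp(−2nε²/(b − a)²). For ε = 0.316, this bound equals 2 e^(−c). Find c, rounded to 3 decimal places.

c = 2nε²/(b − a)² = 2·180·0.316² / 1² = 35.9482.

35.948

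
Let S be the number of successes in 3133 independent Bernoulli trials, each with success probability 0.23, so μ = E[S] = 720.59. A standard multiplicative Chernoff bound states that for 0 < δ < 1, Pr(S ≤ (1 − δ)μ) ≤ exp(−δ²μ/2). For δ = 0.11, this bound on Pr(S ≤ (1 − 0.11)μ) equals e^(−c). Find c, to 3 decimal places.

c = δ²μ/2 = 0.11²·720.59/2 = 4.3596.

4.360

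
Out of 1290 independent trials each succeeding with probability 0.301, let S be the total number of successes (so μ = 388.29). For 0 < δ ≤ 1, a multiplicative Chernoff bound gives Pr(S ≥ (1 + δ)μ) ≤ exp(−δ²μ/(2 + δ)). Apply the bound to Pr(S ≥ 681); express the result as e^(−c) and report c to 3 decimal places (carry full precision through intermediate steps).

80.127

Write 681 = (1 + δ)μ, so δ = 681/388.29 − 1 = 0.7538438…
Then the exponent is δ²μ/(2 + δ) = (681 − μ)² / (μ·(2 + δ)) = 80.127135.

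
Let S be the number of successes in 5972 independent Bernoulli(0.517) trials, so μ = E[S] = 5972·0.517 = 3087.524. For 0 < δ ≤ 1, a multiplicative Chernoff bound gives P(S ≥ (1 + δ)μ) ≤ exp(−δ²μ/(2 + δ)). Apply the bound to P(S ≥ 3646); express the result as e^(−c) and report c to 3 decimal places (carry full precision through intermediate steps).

46.320

Write 3646 = (1 + δ)μ, so δ = 3646/3087.524 − 1 = 0.1808815…
Then the exponent is δ²μ/(2 + δ) = (3646 − μ)² / (μ·(2 + δ)) = 46.319794.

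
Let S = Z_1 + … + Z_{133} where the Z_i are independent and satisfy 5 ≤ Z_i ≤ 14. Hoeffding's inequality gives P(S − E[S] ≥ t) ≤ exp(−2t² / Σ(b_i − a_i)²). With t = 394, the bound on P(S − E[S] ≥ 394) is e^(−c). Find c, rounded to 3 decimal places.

28.819

Σ(b_i − a_i)² = 133·(9)² = 10773.
c = 2t²/10773 = 2·394²/10773 = 28.8195.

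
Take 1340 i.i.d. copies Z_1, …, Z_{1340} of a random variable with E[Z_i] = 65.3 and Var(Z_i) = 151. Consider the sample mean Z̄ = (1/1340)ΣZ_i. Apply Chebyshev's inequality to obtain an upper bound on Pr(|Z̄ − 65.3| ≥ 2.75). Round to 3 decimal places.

0.015

Var(Z̄) = Var(Z_i)/n = 151/1340 = 0.11269.
Chebyshev: Pr(|Z̄ − 65.3| ≥ 2.75) ≤ Var(Z̄)/(2.75)² = 151/(1340·2.75²) = 0.0149.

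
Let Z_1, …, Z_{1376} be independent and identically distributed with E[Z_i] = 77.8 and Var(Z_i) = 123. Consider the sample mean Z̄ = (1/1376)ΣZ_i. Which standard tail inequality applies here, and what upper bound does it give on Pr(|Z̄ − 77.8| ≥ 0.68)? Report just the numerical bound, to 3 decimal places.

0.193

With mean and variance of each term known, Chebyshev's inequality bounds the deviation of the sum (or sample mean).
Var(Z̄) = Var(Z_i)/n = 123/1376 = 0.08939.
Chebyshev: Pr(|Z̄ − 77.8| ≥ 0.68) ≤ Var(Z̄)/(0.68)² = 123/(1376·0.68²) = 0.1933.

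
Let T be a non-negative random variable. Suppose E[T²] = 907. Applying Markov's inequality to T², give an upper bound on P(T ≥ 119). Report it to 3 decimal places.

0.064

Since T ≥ 0, the event {T ≥ 119} is the same as {T² ≥ 14161}.
Markov's inequality applied to T² gives P(T² ≥ 14161) ≤ E[T²]/14161 = 907/14161 = 0.0640.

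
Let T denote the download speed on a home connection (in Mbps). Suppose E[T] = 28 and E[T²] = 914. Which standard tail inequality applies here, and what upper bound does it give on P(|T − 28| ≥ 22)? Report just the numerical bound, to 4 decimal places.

0.2686

The first two moments determine the variance, so Chebyshev's inequality is the sharpest standard bound available.
Var(T) = E[T²] − (E[T])² = 914 − 784 = 130.
Chebyshev's inequality: P(|T − μ| ≥ t) ≤ Var(T)/t² = 130/484 = 0.2686.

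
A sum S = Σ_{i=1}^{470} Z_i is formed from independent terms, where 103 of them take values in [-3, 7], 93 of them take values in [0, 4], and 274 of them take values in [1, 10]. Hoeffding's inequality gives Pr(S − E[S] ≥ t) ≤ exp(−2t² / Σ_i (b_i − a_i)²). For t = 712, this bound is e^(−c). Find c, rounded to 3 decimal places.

Σ(b_i − a_i)² = 103·10² + 93·4² + 274·9² = 33982.
c = 2t² / 33982 = 2·712² / 33982 = 29.8360.

29.836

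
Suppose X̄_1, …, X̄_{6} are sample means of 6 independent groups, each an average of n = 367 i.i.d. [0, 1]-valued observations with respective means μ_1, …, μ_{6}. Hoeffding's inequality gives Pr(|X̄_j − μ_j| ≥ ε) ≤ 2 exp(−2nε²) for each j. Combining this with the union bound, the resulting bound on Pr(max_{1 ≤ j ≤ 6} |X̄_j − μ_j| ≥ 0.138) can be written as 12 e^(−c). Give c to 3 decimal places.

13.978

Union bound over the 6 events: Pr(max_{1 ≤ j ≤ 6} |X̄_j − μ_j| ≥ 0.138) ≤ 6·2·exp(−2nε²) = 12 exp(−2·367·0.138²).
So c = 2·367·0.138² = 13.9783.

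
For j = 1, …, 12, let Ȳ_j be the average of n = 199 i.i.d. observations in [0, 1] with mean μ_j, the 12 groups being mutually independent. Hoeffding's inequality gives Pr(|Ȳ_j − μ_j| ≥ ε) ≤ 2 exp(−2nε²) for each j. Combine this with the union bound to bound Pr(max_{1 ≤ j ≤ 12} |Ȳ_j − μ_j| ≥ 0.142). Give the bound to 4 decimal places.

Per-experiment Hoeffding bound: 2·exp(−2·199·0.142²) = 2·exp(−8.02527) = 0.00065418.
Union bound over 12 events: 12·0.00065418 = 0.00785.

0.0079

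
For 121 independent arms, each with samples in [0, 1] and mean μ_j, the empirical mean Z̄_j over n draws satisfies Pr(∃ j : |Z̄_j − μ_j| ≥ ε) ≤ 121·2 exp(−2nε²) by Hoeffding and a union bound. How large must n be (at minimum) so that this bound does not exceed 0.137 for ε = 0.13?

222

Need 2·121·exp(−2nε²) ≤ 0.137, i.e. exp(−2nε²) ≤ 0.137/242.
So 2nε² ≥ ln(242/0.137) = 7.476712.
Hence n ≥ 7.476712/(2·0.13²) = 221.204.
The smallest integer n is 222.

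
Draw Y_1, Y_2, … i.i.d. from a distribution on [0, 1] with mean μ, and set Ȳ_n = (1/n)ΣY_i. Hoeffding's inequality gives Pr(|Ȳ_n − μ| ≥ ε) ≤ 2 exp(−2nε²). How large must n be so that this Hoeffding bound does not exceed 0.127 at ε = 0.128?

Require 2·exp(−2nε²) ≤ 0.127, i.e. 2nε² ≥ ln(2/0.127) = 2.756715.
So n ≥ 2.756715 / (2·0.128²) = 84.128.
The smallest integer n is 85.

85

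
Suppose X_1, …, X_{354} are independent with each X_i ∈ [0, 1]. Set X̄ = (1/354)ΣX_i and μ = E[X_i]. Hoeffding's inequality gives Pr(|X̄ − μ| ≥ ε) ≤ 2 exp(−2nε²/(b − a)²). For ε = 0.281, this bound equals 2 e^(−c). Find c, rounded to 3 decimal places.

c = 2nε²/(b − a)² = 2·354·0.281² / 1² = 55.9044.

55.904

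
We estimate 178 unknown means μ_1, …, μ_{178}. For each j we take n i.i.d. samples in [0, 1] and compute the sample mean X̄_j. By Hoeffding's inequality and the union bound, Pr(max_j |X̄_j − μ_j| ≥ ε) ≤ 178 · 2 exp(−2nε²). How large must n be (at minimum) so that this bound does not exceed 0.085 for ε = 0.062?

Need 2·178·exp(−2nε²) ≤ 0.085, i.e. exp(−2nε²) ≤ 0.085/356.
So 2nε² ≥ ln(356/0.085) = 8.340035.
Hence n ≥ 8.340035/(2·0.062²) = 1084.812.
The smallest integer n is 1085.

1085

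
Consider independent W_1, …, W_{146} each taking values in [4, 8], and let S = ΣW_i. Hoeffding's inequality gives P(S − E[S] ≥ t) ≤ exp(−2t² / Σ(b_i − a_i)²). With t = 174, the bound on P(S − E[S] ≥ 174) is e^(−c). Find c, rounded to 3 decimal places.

25.921

Σ(b_i − a_i)² = 146·(4)² = 2336.
c = 2t²/2336 = 2·174²/2336 = 25.9212.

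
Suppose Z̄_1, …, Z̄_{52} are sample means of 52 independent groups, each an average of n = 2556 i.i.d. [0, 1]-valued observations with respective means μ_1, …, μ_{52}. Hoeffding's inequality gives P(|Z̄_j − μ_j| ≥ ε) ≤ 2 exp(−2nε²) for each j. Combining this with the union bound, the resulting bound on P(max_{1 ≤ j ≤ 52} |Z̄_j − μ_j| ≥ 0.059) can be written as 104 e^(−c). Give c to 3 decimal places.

Union bound over the 52 events: P(max_{1 ≤ j ≤ 52} |Z̄_j − μ_j| ≥ 0.059) ≤ 52·2·exp(−2nε²) = 104 exp(−2·2556·0.059²).
So c = 2·2556·0.059² = 17.7949.

17.795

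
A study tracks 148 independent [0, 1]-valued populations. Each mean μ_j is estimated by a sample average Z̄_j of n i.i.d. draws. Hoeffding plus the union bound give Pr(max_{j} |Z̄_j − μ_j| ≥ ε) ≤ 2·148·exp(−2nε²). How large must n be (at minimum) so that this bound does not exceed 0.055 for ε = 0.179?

Need 2·148·exp(−2nε²) ≤ 0.055, i.e. exp(−2nε²) ≤ 0.055/296.
So 2nε² ≥ ln(296/0.055) = 8.590782.
Hence n ≥ 8.590782/(2·0.179²) = 134.059.
The smallest integer n is 135.

135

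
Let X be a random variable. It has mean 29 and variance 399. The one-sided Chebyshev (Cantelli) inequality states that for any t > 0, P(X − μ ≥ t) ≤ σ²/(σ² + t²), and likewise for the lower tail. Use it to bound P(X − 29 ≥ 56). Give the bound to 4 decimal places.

Here σ² = 399 and t = 56, so σ² + t² = 3535.
Cantelli's bound: 399/3535 = 0.1129.

0.1129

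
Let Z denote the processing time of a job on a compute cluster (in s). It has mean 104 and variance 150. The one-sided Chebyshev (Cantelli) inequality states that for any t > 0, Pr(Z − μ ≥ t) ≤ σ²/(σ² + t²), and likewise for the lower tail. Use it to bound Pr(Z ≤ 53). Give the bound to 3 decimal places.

Here σ² = 150 and t = 51, so σ² + t² = 2751.
Cantelli's bound: 150/2751 = 0.0545.

0.055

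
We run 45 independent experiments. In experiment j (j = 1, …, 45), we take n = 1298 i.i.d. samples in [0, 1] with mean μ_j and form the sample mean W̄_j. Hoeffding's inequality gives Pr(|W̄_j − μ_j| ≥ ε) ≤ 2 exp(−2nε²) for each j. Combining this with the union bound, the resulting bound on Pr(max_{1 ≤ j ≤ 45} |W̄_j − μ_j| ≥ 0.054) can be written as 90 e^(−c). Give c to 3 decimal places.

Union bound over the 45 events: Pr(max_{1 ≤ j ≤ 45} |W̄_j − μ_j| ≥ 0.054) ≤ 45·2·exp(−2nε²) = 90 exp(−2·1298·0.054²).
So c = 2·1298·0.054² = 7.5699.

7.570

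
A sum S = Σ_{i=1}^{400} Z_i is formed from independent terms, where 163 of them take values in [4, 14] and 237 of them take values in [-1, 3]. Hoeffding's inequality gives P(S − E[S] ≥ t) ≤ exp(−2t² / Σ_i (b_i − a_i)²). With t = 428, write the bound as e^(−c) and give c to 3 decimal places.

18.235

Σ(b_i − a_i)² = 163·10² + 237·4² = 20092.
c = 2t² / 20092 = 2·428² / 20092 = 18.2345.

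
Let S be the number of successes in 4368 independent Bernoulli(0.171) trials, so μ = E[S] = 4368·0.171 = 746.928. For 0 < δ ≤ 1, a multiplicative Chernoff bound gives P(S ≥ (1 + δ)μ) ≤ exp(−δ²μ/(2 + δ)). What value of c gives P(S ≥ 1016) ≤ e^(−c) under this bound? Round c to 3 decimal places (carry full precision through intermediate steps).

41.068

Write 1016 = (1 + δ)μ, so δ = 1016/746.928 − 1 = 0.3602382…
Then the exponent is δ²μ/(2 + δ) = (1016 − μ)² / (μ·(2 + δ)) = 41.067895.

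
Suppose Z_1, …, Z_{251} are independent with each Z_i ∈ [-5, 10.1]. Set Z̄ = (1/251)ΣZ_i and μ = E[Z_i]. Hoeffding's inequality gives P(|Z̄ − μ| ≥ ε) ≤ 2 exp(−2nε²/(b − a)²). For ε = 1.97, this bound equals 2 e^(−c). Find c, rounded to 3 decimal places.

8.544

c = 2nε²/(b − a)² = 2·251·1.97² / 15.1² = 8.5444.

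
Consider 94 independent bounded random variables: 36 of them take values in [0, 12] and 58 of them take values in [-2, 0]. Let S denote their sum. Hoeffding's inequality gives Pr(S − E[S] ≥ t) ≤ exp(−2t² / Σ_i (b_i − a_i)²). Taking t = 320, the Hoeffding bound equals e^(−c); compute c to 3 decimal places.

37.814

Σ(b_i − a_i)² = 36·12² + 58·2² = 5416.
c = 2t² / 5416 = 2·320² / 5416 = 37.8139.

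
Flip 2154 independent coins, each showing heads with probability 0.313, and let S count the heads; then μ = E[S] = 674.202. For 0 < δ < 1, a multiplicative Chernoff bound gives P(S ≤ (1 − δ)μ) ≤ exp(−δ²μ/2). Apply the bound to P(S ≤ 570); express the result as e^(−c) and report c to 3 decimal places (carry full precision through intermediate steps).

Write 570 = (1 − δ)μ, so δ = 1 − 570/674.202 = 0.1545561…
Then the exponent is δ²μ/2 = (μ − 570)²/(2μ) = 8.052525.

8.053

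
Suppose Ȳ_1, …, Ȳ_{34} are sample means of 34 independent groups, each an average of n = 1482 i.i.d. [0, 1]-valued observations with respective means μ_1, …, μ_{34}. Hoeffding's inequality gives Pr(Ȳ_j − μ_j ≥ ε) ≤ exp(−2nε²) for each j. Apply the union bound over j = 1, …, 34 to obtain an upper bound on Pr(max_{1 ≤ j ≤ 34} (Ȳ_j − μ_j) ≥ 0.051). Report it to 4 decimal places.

0.0153

Per-experiment Hoeffding bound: exp(−2·1482·0.051²) = exp(−7.70936) = 0.00044861.
Union bound over 34 events: 34·0.00044861 = 0.01525.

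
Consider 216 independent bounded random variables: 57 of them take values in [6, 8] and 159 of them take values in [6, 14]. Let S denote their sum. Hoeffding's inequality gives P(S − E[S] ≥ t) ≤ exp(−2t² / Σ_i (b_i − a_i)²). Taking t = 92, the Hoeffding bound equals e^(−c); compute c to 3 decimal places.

Σ(b_i − a_i)² = 57·2² + 159·8² = 10404.
c = 2t² / 10404 = 2·92² / 10404 = 1.6271.

1.627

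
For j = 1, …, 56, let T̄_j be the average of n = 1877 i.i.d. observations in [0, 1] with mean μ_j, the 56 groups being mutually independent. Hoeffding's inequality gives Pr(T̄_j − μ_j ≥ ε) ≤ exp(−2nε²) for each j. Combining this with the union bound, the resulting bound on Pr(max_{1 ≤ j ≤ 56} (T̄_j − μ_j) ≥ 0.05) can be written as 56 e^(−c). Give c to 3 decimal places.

Union bound over the 56 events: Pr(max_{1 ≤ j ≤ 56} (T̄_j − μ_j) ≥ 0.05) ≤ 56·exp(−2nε²) = 56 exp(−2·1877·0.05²).
So c = 2·1877·0.05² = 9.3850.

9.385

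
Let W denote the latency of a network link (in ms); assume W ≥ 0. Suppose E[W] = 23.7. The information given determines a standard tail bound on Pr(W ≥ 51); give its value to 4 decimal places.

0.4647

Only the mean of a non-negative variable is known, so Markov's inequality is the applicable tail bound.
Markov's inequality: for a non-negative random variable, Pr(W ≥ a) ≤ E[W]/a.
Here E[W] = 23.7 and a = 51, so the bound is 23.7/51 = 0.4647.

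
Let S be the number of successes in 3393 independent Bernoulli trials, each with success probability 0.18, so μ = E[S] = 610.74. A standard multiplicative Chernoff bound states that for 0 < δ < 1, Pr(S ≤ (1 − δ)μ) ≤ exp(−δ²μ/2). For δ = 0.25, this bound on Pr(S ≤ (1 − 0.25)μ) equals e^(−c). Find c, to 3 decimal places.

19.086

c = δ²μ/2 = 0.25²·610.74/2 = 19.0856.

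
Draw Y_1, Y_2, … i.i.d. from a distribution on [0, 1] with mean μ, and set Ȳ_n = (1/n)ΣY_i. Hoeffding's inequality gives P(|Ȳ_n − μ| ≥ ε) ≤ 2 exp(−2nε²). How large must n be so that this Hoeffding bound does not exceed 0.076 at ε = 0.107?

Require 2·exp(−2nε²) ≤ 0.076, i.e. 2nε² ≥ ln(2/0.076) = 3.270169.
So n ≥ 3.270169 / (2·0.107²) = 142.815.
The smallest integer n is 143.

143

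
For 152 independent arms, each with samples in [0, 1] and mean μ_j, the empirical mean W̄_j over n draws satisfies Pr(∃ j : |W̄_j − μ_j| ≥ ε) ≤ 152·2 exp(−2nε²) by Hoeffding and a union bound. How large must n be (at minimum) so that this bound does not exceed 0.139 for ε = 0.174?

128

Need 2·152·exp(−2nε²) ≤ 0.139, i.e. exp(−2nε²) ≤ 0.139/304.
So 2nε² ≥ ln(304/0.139) = 7.690309.
Hence n ≥ 7.690309/(2·0.174²) = 127.003.
The smallest integer n is 128.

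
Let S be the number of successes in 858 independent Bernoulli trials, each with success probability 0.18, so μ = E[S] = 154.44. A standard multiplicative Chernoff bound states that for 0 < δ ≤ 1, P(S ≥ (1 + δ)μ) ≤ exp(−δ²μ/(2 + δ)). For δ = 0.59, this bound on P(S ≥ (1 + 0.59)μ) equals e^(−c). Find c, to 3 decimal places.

20.757

c = δ²μ/(2 + δ) = 0.59²·154.44/(2 + 0.59) = 20.7570.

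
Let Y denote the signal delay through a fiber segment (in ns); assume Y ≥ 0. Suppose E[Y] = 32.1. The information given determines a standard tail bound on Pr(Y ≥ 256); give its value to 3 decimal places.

0.125

Only the mean of a non-negative variable is known, so Markov's inequality is the applicable tail bound.
Markov's inequality: for a non-negative random variable, Pr(Y ≥ a) ≤ E[Y]/a.
Here E[Y] = 32.1 and a = 256, so the bound is 32.1/256 = 0.1254.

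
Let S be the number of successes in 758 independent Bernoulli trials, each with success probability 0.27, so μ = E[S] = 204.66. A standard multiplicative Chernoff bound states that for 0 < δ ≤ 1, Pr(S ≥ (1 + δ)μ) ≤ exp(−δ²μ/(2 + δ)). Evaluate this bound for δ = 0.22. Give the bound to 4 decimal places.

Exponent = δ²μ/(2 + δ) = 0.22²·204.66/2.22 = 4.4620.
Bound = exp(−4.4620) = 0.01154.

0.0115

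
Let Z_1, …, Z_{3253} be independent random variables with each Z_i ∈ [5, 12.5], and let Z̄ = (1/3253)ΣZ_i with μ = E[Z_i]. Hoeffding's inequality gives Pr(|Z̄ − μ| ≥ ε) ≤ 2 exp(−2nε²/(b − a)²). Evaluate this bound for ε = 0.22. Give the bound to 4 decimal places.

0.0074

Exponent: 2nε²/(b − a)² = 2·3253·0.22² / 7.5² = 5.59805.
Bound = 2·exp(−5.59805) = 0.00741.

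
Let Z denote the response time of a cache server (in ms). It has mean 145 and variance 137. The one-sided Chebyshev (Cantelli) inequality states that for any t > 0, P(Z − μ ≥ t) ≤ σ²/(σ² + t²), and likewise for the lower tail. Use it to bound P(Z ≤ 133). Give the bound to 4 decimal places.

Here σ² = 137 and t = 12, so σ² + t² = 281.
Cantelli's bound: 137/281 = 0.4875.

0.4875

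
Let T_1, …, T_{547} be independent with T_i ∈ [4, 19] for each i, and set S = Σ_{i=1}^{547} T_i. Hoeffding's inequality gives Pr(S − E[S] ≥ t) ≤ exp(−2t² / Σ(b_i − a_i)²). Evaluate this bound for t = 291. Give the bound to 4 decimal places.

0.2526

Σ(b_i − a_i)² = 547·(15)² = 123075.
Exponent = 2·291²/123075 = 1.3761.
Bound = exp(−1.3761) = 0.25256.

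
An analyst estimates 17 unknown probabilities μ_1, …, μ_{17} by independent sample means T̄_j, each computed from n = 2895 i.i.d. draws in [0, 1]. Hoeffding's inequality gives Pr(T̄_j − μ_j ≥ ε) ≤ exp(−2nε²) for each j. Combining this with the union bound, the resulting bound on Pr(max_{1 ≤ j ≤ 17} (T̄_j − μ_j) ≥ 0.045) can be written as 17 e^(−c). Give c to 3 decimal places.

Union bound over the 17 events: Pr(max_{1 ≤ j ≤ 17} (T̄_j − μ_j) ≥ 0.045) ≤ 17·exp(−2nε²) = 17 exp(−2·2895·0.045²).
So c = 2·2895·0.045² = 11.7248.

11.725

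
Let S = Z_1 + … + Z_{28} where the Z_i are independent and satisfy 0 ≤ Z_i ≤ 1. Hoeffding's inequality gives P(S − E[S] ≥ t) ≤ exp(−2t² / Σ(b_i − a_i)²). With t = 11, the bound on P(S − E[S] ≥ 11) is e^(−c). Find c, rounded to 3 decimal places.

8.643

Σ(b_i − a_i)² = 28·(1)² = 28.
c = 2t²/28 = 2·11²/28 = 8.6429.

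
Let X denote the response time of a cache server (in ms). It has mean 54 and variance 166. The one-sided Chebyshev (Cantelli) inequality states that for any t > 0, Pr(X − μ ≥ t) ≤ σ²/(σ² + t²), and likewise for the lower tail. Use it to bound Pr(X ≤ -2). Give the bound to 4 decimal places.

Here σ² = 166 and t = 56, so σ² + t² = 3302.
Cantelli's bound: 166/3302 = 0.0503.

0.0503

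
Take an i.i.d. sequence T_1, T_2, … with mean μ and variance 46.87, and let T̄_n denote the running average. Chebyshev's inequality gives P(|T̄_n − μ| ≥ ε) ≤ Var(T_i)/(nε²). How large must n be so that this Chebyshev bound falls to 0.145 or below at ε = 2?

Require 46.87/(n·2²) ≤ 0.145, i.e. n ≥ 46.87/(0.145·2²) = 80.810.
The smallest integer n is 81.

81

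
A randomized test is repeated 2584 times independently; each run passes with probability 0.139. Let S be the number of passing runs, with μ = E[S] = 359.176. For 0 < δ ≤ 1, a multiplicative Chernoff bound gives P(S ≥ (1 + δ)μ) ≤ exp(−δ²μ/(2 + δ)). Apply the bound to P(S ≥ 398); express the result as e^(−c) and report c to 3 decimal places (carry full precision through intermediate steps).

1.991

Write 398 = (1 + δ)μ, so δ = 398/359.176 − 1 = 0.1080919…
Then the exponent is δ²μ/(2 + δ) = (398 − μ)² / (μ·(2 + δ)) = 1.990690.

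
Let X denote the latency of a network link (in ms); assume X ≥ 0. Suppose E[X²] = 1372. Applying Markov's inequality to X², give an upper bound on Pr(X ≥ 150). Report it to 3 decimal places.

Since X ≥ 0, the event {X ≥ 150} is the same as {X² ≥ 22500}.
Markov's inequality applied to X² gives Pr(X² ≥ 22500) ≤ E[X²]/22500 = 1372/22500 = 0.0610.

0.061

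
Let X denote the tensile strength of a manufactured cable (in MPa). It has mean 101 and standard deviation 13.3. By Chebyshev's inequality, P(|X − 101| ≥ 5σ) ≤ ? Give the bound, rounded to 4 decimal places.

Chebyshev: P(|X − μ| ≥ t) ≤ Var(X)/t².
Var(X) = σ² = 13.3² = 176.89.
t = 5·13.3 = 66.5.
Bound = 176.89 / 4422.25 = 0.0400.

0.0400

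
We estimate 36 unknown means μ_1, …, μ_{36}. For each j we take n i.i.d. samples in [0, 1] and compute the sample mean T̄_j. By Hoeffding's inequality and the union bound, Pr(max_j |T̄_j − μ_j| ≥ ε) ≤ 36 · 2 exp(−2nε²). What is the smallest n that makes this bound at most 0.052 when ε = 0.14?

185

Need 2·36·exp(−2nε²) ≤ 0.052, i.e. exp(−2nε²) ≤ 0.052/72.
So 2nε² ≥ ln(72/0.052) = 7.233178.
Hence n ≥ 7.233178/(2·0.14²) = 184.520.
The smallest integer n is 185.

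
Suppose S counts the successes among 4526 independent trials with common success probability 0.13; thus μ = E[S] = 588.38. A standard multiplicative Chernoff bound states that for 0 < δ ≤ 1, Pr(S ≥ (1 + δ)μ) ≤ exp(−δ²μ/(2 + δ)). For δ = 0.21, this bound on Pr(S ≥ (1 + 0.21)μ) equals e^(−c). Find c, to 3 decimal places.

11.741

c = δ²μ/(2 + δ) = 0.21²·588.38/(2 + 0.21) = 11.7410.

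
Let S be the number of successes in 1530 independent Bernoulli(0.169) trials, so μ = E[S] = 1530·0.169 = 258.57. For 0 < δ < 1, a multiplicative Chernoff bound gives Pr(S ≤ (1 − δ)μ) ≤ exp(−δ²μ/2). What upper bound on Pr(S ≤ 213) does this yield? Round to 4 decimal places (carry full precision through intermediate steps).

0.0180

Write 213 = (1 − δ)μ, so δ = 1 − 213/258.57 = 0.1762385…
Then the exponent is δ²μ/2 = (μ − 213)²/(2μ) = 4.015595.
Bound = exp(−4.015595) = 0.01803.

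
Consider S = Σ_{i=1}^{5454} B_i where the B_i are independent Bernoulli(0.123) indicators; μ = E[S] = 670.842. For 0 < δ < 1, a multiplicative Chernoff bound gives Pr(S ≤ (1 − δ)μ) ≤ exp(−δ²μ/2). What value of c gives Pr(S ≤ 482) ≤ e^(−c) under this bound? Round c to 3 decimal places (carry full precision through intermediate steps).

Write 482 = (1 − δ)μ, so δ = 1 − 482/670.842 = 0.2815…
Then the exponent is δ²μ/2 = (μ − 482)²/(2μ) = 26.579508.

26.580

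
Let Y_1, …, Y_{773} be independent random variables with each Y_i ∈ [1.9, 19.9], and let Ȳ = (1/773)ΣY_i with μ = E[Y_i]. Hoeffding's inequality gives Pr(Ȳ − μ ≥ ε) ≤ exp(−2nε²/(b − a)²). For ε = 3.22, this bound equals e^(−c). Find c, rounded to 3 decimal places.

49.474

c = 2nε²/(b − a)² = 2·773·3.22² / 18² = 49.4739.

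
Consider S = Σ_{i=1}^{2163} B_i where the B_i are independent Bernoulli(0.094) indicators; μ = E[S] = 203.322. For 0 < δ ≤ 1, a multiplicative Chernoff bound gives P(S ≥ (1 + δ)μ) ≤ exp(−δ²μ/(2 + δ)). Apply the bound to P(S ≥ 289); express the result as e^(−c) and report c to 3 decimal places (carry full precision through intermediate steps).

14.910

Write 289 = (1 + δ)μ, so δ = 289/203.322 − 1 = 0.4213907…
Then the exponent is δ²μ/(2 + δ) = (289 − μ)² / (μ·(2 + δ)) = 14.910404.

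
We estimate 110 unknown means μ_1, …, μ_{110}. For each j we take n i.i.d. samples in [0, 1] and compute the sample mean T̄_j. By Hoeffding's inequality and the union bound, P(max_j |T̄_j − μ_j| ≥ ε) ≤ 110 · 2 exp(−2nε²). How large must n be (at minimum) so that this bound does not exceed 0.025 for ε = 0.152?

197

Need 2·110·exp(−2nε²) ≤ 0.025, i.e. exp(−2nε²) ≤ 0.025/220.
So 2nε² ≥ ln(220/0.025) = 9.082507.
Hence n ≥ 9.082507/(2·0.152²) = 196.557.
The smallest integer n is 197.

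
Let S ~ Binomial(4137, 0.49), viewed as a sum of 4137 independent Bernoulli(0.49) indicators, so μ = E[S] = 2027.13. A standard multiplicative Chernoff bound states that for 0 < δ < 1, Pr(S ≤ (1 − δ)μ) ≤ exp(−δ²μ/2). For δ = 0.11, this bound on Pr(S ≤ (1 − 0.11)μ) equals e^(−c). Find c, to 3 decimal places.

12.264

c = δ²μ/2 = 0.11²·2027.13/2 = 12.2641.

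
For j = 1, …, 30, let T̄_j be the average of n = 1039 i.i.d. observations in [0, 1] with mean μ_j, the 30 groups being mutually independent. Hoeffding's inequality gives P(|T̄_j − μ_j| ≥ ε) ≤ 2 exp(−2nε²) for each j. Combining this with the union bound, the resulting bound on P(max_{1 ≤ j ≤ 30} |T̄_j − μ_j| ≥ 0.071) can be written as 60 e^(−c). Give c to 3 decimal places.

Union bound over the 30 events: P(max_{1 ≤ j ≤ 30} |T̄_j − μ_j| ≥ 0.071) ≤ 30·2·exp(−2nε²) = 60 exp(−2·1039·0.071²).
So c = 2·1039·0.071² = 10.4752.

10.475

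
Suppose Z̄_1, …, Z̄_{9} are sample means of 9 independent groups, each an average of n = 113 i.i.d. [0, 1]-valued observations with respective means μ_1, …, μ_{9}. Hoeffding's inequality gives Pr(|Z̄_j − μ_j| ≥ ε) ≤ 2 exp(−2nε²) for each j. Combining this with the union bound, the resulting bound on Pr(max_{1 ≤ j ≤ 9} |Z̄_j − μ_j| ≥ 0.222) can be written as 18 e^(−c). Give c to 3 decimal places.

Union bound over the 9 events: Pr(max_{1 ≤ j ≤ 9} |Z̄_j − μ_j| ≥ 0.222) ≤ 9·2·exp(−2nε²) = 18 exp(−2·113·0.222²).
So c = 2·113·0.222² = 11.1382.

11.138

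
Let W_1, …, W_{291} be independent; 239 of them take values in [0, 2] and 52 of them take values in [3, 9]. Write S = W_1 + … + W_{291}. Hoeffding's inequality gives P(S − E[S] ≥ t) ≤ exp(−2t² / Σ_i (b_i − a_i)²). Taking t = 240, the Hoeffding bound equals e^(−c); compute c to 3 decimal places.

Σ(b_i − a_i)² = 239·2² + 52·6² = 2828.
c = 2t² / 2828 = 2·240² / 2828 = 40.7355.

40.736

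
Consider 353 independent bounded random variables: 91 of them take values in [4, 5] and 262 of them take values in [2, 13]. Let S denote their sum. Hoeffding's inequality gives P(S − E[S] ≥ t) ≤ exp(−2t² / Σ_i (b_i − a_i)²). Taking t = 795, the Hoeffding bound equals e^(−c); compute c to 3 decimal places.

Σ(b_i − a_i)² = 91·1² + 262·11² = 31793.
c = 2t² / 31793 = 2·795² / 31793 = 39.7588.

39.759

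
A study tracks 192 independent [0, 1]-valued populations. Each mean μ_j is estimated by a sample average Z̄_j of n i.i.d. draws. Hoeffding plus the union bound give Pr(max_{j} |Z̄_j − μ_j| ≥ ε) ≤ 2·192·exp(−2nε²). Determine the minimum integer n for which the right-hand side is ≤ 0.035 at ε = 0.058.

1383

Need 2·192·exp(−2nε²) ≤ 0.035, i.e. exp(−2nε²) ≤ 0.035/384.
So 2nε² ≥ ln(384/0.035) = 9.303050.
Hence n ≥ 9.303050/(2·0.058²) = 1382.736.
The smallest integer n is 1383.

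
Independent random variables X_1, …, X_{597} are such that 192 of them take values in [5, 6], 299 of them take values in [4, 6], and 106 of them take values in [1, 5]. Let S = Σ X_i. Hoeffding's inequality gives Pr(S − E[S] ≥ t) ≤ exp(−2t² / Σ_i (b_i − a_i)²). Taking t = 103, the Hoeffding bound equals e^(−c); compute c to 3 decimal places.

Σ(b_i − a_i)² = 192·1² + 299·2² + 106·4² = 3084.
c = 2t² / 3084 = 2·103² / 3084 = 6.8800.

6.880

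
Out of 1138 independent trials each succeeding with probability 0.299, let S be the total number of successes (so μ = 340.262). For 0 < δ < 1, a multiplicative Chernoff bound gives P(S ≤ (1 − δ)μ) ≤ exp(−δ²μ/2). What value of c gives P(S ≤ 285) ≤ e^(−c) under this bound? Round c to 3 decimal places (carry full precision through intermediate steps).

Write 285 = (1 − δ)μ, so δ = 1 − 285/340.262 = 0.1624101…
Then the exponent is δ²μ/2 = (μ − 285)²/(2μ) = 4.487555.

4.488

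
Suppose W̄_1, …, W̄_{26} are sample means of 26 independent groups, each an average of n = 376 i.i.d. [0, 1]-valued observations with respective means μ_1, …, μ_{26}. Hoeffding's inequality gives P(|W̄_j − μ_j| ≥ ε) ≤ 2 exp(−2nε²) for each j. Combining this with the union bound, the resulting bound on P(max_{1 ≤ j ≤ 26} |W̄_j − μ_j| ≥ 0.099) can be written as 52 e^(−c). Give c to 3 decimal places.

Union bound over the 26 events: P(max_{1 ≤ j ≤ 26} |W̄_j − μ_j| ≥ 0.099) ≤ 26·2·exp(−2nε²) = 52 exp(−2·376·0.099²).
So c = 2·376·0.099² = 7.3704.

7.370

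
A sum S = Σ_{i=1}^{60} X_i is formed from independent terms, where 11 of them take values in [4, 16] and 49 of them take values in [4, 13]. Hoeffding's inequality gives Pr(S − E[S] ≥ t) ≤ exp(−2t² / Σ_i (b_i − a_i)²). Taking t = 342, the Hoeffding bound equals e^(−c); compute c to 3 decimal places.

42.126

Σ(b_i − a_i)² = 11·12² + 49·9² = 5553.
c = 2t² / 5553 = 2·342² / 5553 = 42.1264.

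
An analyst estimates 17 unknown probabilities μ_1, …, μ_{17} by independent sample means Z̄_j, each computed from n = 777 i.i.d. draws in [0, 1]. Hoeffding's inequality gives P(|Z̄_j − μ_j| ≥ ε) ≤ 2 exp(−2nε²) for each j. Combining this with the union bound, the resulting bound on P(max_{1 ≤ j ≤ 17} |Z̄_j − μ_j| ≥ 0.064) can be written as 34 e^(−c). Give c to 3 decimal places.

6.365

Union bound over the 17 events: P(max_{1 ≤ j ≤ 17} |Z̄_j − μ_j| ≥ 0.064) ≤ 17·2·exp(−2nε²) = 34 exp(−2·777·0.064²).
So c = 2·777·0.064² = 6.3652.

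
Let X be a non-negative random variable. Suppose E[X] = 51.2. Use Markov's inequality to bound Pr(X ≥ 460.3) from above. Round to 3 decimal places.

0.111

Markov's inequality: for a non-negative random variable, Pr(X ≥ a) ≤ E[X]/a.
Here E[X] = 51.2 and a = 460.3, so the bound is 51.2/460.3 = 0.1112.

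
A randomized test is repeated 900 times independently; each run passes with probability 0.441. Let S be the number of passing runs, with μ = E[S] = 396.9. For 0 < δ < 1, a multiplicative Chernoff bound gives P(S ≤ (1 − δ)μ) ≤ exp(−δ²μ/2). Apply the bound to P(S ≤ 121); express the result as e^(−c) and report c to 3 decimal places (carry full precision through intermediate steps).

95.894

Write 121 = (1 − δ)μ, so δ = 1 − 121/396.9 = 0.6951373…
Then the exponent is δ²μ/2 = (μ − 121)²/(2μ) = 95.894192.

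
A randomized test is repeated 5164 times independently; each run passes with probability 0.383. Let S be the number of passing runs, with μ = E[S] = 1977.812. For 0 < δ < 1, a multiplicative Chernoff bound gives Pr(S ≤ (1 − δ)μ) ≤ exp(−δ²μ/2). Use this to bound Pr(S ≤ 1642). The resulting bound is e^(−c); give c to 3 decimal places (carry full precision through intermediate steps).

Write 1642 = (1 − δ)μ, so δ = 1 − 1642/1977.812 = 0.1697896…
Then the exponent is δ²μ/2 = (μ − 1642)²/(2μ) = 28.508700.

28.509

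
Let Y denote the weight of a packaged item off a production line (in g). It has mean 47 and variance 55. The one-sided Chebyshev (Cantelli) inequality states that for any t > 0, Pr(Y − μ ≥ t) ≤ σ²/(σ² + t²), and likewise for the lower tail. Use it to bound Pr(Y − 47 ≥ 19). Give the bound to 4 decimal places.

Here σ² = 55 and t = 19, so σ² + t² = 416.
Cantelli's bound: 55/416 = 0.1322.

0.1322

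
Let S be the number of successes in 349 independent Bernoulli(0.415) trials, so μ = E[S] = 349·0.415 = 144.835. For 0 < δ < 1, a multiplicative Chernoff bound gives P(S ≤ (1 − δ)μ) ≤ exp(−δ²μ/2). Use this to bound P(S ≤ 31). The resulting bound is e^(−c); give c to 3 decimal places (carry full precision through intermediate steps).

Write 31 = (1 − δ)μ, so δ = 1 − 31/144.835 = 0.7859633…
Then the exponent is δ²μ/2 = (μ − 31)²/(2μ) = 44.735068.

44.735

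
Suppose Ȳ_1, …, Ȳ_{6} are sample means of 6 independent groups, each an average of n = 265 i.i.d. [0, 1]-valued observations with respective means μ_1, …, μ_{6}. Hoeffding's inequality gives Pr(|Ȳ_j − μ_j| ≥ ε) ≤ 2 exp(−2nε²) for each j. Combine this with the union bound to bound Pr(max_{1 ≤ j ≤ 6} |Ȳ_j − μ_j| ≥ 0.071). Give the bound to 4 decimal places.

0.8296

Per-experiment Hoeffding bound: 2·exp(−2·265·0.071²) = 2·exp(−2.67173) = 0.13827.
Union bound over 6 events: 6·0.13827 = 0.82959.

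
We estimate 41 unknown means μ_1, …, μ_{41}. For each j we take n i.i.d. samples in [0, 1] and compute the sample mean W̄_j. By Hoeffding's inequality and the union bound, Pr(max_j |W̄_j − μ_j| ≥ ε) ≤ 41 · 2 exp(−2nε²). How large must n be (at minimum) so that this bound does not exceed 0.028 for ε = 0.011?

Need 2·41·exp(−2nε²) ≤ 0.028, i.e. exp(−2nε²) ≤ 0.028/82.
So 2nε² ≥ ln(82/0.028) = 7.982270.
Hence n ≥ 7.982270/(2·0.011²) = 32984.587.
The smallest integer n is 32985.

32985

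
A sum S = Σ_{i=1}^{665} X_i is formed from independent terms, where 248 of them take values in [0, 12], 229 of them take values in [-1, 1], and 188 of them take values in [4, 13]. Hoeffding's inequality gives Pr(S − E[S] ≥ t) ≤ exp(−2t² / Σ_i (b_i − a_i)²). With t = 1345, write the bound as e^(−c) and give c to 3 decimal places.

69.771

Σ(b_i − a_i)² = 248·12² + 229·2² + 188·9² = 51856.
c = 2t² / 51856 = 2·1345² / 51856 = 69.7711.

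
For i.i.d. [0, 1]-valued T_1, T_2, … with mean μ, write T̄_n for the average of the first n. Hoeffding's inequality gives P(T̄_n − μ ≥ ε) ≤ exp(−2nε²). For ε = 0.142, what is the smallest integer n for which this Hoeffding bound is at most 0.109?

Require exp(−2nε²) ≤ 0.109, i.e. 2nε² ≥ ln(1/0.109) = 2.216407.
So n ≥ 2.216407 / (2·0.142²) = 54.960.
The smallest integer n is 55.

55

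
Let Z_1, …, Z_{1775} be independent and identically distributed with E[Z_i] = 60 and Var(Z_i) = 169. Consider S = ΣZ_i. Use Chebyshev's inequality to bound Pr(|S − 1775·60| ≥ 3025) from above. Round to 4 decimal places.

Var(S) = n·Var(Z_i) = 1775·169 = 299975.
Chebyshev: Pr(|S − 1775·60| ≥ 3025) ≤ Var(S)/3025² = 299975/9150625 = 0.0328.

0.0328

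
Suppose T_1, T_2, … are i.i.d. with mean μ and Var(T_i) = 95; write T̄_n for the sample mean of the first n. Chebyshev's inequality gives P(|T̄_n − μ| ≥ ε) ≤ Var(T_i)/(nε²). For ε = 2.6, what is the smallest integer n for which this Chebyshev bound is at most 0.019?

740

Require 95/(n·2.6²) ≤ 0.019, i.e. n ≥ 95/(0.019·2.6²) = 739.645.
The smallest integer n is 740.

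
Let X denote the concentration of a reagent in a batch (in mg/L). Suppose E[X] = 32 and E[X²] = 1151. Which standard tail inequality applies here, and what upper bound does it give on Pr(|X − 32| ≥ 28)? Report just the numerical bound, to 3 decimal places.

The first two moments determine the variance, so Chebyshev's inequality is the sharpest standard bound available.
Var(X) = E[X²] − (E[X])² = 1151 − 1024 = 127.
Chebyshev's inequality: Pr(|X − μ| ≥ t) ≤ Var(X)/t² = 127/784 = 0.1620.

0.162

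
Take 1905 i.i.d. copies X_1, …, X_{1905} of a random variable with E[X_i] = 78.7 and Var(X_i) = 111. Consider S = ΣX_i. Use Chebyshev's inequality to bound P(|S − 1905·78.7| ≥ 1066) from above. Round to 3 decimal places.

Var(S) = n·Var(X_i) = 1905·111 = 211455.
Chebyshev: P(|S − 1905·78.7| ≥ 1066) ≤ Var(S)/1066² = 211455/1136356 = 0.1861.

0.186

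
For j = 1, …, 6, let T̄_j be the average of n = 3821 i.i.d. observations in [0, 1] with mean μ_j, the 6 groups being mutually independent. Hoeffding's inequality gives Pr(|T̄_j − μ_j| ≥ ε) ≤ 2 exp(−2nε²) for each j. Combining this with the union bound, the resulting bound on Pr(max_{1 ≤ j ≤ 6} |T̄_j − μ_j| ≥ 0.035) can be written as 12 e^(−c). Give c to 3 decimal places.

Union bound over the 6 events: Pr(max_{1 ≤ j ≤ 6} |T̄_j − μ_j| ≥ 0.035) ≤ 6·2·exp(−2nε²) = 12 exp(−2·3821·0.035²).
So c = 2·3821·0.035² = 9.3614.

9.361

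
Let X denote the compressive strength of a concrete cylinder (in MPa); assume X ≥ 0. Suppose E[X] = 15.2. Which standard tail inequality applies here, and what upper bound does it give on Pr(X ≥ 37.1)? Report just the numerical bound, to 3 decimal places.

Only the mean of a non-negative variable is known, so Markov's inequality is the applicable tail bound.
Markov's inequality: for a non-negative random variable, Pr(X ≥ a) ≤ E[X]/a.
Here E[X] = 15.2 and a = 37.1, so the bound is 15.2/37.1 = 0.4097.

0.410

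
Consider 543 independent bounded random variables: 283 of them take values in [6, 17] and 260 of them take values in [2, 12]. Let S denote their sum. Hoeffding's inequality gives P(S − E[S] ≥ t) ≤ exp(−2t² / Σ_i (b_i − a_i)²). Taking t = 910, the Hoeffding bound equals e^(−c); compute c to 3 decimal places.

27.492

Σ(b_i − a_i)² = 283·11² + 260·10² = 60243.
c = 2t² / 60243 = 2·910² / 60243 = 27.4920.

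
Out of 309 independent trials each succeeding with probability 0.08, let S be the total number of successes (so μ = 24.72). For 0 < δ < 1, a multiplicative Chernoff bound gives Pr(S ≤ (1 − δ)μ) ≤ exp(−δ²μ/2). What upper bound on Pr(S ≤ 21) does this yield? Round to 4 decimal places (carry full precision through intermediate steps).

Write 21 = (1 − δ)μ, so δ = 1 − 21/24.72 = 0.1504854…
Then the exponent is δ²μ/2 = (μ − 21)²/(2μ) = 0.279903.
Bound = exp(−0.279903) = 0.75586.

0.7559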